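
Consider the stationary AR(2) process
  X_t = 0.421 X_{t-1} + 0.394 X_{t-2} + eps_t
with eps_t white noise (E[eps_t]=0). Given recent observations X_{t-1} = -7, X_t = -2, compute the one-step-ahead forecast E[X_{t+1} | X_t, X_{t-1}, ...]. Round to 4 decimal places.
E[X_{t+1} \mid \mathcal F_t] = -3.6000

For an AR(p) model X_t = c + sum_i phi_i X_{t-i} + eps_t, the
one-step-ahead conditional mean is
  E[X_{t+1} | X_t, ...] = c + sum_i phi_i X_{t+1-i}.
Substitute known values:
  E[X_{t+1} | ...] = (0.421) * (-2) + (0.394) * (-7)
                   = -3.6000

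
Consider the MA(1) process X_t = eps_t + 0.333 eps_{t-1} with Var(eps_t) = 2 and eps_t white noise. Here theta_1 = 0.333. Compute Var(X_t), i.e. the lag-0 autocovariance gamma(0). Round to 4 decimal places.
\gamma(0) = 2.2218

For an MA(q) process X_t = eps_t + sum_i theta_i eps_{t-i} with
Var(eps_t) = sigma^2, the variance is
  gamma(0) = sigma^2 * (1 + sum_i theta_i^2).
  sum_i theta_i^2 = (0.333)^2 = 0.110889.
  gamma(0) = 2 * (1 + 0.110889) = 2 * 1.110889 = 2.221778, which rounds to 2.2218.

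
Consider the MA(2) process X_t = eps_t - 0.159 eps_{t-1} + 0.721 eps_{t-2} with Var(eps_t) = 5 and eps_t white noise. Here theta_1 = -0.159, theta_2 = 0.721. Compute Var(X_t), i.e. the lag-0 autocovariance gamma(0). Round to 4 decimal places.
\gamma(0) = 7.7256

For an MA(q) process X_t = eps_t + sum_i theta_i eps_{t-i} with
Var(eps_t) = sigma^2, the variance is
  gamma(0) = sigma^2 * (1 + sum_i theta_i^2).
  sum_i theta_i^2 = (-0.159)^2 + (0.721)^2 = 0.025281 + 0.519841 = 0.545122.
  gamma(0) = 5 * (1 + 0.545122) = 5 * 1.545122 = 7.72561, which rounds to 7.7256.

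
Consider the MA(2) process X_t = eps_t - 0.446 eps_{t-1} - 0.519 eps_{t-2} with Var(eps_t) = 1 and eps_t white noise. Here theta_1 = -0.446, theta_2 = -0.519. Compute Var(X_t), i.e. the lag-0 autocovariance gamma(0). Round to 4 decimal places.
\gamma(0) = 1.4683

For an MA(q) process X_t = eps_t + sum_i theta_i eps_{t-i} with
Var(eps_t) = sigma^2, the variance is
  gamma(0) = sigma^2 * (1 + sum_i theta_i^2).
  sum_i theta_i^2 = (-0.446)^2 + (-0.519)^2 = 0.198916 + 0.269361 = 0.468277.
  gamma(0) = 1 * (1 + 0.468277) = 1 * 1.468277 = 1.468277, which rounds to 1.4683.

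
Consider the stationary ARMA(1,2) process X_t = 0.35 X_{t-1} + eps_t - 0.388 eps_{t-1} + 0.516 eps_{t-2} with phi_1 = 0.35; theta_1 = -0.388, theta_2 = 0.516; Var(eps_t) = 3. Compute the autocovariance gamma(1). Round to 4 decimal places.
\gamma(1) = 0.1311

Multiply the model equation by X_{t-k} and take expectations. With theta_0 = psi_0 = 1 and psi_j the MA(infinity) weights, this gives
  gamma(k) - sum_i phi_i gamma(k-i) = c_k,
  c_k = sigma^2 * sum_{j=k..q} theta_j psi_{j-k}   (c_k = 0 for k > q),
using gamma(-m) = gamma(m).
psi-weights needed (psi_j = theta_j + sum_i phi_i psi_{j-i}):
  psi_1 = theta_1 + phi_1 = -0.388 + (0.35) = -0.038
  psi_2 = theta_2 + phi_1 psi_1 = 0.516 + (0.35)(-0.038) = 0.5027
Right-hand sides:
  c_0 = sigma^2 (1 + theta_1 psi_1 + theta_2 psi_2) = 3 * (1 + (-0.388)(-0.038) + (0.516)(0.5027)) = 3 * 1.274137 = 3.822412
  c_1 = sigma^2 (theta_1 + theta_2 psi_1) = 3 * (-0.388 + (0.516)(-0.038)) = -1.222824
  c_2 = sigma^2 theta_2 = 3 * (0.516) = 1.548
Equations for k = 0 and k = 1 (AR order 1):
  gamma(0) = phi_1 gamma(1) + c_0
  gamma(1) = phi_1 gamma(0) + c_1
Substituting the second into the first: gamma(0) (1 - phi_1^2) = c_0 + phi_1 c_1, so
  gamma(0) = (c_0 + phi_1 c_1) / (1 - phi_1^2) = (3.822412 + (0.35)(-1.222824)) / (1 - (0.35)^2) = 3.394423 / 0.8775 = 3.868289.
  gamma(1) = phi_1 gamma(0) + c_1 = (0.35)(3.868289) + (-1.222824) = 0.131077.
Therefore gamma(1) = 0.1311 (to 4 decimal places).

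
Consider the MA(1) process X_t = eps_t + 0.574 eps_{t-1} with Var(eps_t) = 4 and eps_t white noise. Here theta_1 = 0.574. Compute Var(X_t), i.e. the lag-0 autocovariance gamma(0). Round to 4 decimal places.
\gamma(0) = 5.3179

For an MA(q) process X_t = eps_t + sum_i theta_i eps_{t-i} with
Var(eps_t) = sigma^2, the variance is
  gamma(0) = sigma^2 * (1 + sum_i theta_i^2).
  sum_i theta_i^2 = (0.574)^2 = 0.329476.
  gamma(0) = 4 * (1 + 0.329476) = 4 * 1.329476 = 5.317904, which rounds to 5.3179.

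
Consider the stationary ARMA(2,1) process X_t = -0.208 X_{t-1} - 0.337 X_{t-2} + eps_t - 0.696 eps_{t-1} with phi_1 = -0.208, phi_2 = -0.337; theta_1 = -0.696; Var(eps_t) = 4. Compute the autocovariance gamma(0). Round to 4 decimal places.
\gamma(0) = 7.8660

Multiply the model equation by X_{t-k} and take expectations. With theta_0 = psi_0 = 1 and psi_j the MA(infinity) weights, this gives
  gamma(k) - sum_i phi_i gamma(k-i) = c_k,
  c_k = sigma^2 * sum_{j=k..q} theta_j psi_{j-k}   (c_k = 0 for k > q),
using gamma(-m) = gamma(m).
psi-weights needed (psi_j = theta_j + sum_i phi_i psi_{j-i}):
  psi_1 = theta_1 + phi_1 = -0.696 + (-0.208) = -0.904
Right-hand sides:
  c_0 = sigma^2 (1 + theta_1 psi_1) = 4 * (1 + (-0.696)(-0.904)) = 4 * 1.629184 = 6.516736
  c_1 = sigma^2 theta_1 = 4 * (-0.696) = -2.784
  c_2 = 0
Equations for k = 0, 1, 2 (AR order 2, c_2 = 0):
  (E0) gamma(0) = phi_1 gamma(1) + phi_2 gamma(2) + c_0
  (E1) gamma(1) = phi_1 gamma(0) + phi_2 gamma(1) + c_1
  (E2) gamma(2) = phi_1 gamma(1) + phi_2 gamma(0)
From (E1): gamma(1) = A gamma(0) + B with
  A = phi_1 / (1 - phi_2) = -0.208 / 1.337 = -0.155572,   B = c_1 / (1 - phi_2) = -2.784 / 1.337 = -2.082274.
Insert (E2) into (E0): gamma(0) (1 - phi_2^2) = phi_1 (1 + phi_2) gamma(1) + c_0.
  phi_1 (1 + phi_2) = (-0.208)(0.663) = -0.137904,   1 - phi_2^2 = 0.886431.
Replace gamma(1) by A gamma(0) + B and collect gamma(0):
  gamma(0) [0.886431 - (-0.137904)(-0.155572)] = (-0.137904)(-2.082274) + 6.516736
  gamma(0) * 0.864977 = 6.80389
  gamma(0) = 6.80389 / 0.864977 = 7.865978.
Therefore gamma(0) = 7.8660 (to 4 decimal places).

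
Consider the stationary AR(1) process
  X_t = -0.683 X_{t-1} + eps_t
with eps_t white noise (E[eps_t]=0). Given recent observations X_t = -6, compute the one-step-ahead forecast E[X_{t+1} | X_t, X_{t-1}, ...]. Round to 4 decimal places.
E[X_{t+1} \mid \mathcal F_t] = 4.0980

For an AR(p) model X_t = c + sum_i phi_i X_{t-i} + eps_t, the
one-step-ahead conditional mean is
  E[X_{t+1} | X_t, ...] = c + sum_i phi_i X_{t+1-i}.
Substitute known values:
  E[X_{t+1} | ...] = (-0.683) * (-6)
                   = 4.0980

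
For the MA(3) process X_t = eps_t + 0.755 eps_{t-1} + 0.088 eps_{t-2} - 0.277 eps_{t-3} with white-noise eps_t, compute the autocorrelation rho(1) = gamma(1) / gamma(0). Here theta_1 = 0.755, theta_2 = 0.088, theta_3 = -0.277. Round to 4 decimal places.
\rho(1) = 0.4818

For an MA(q) process with theta_0 = 1, the autocovariance is
  gamma(k) = sigma^2 * sum_{i=0..q-k} theta_i * theta_{i+k},
and rho(k) = gamma(k) / gamma(0). Sigma^2 cancels.
  numerator   = (1)*(0.755) + (0.755)*(0.088) + (0.088)*(-0.277) = 0.797064.
  denominator = (1)^2 + (0.755)^2 + (0.088)^2 + (-0.277)^2 = 1.654498.
  rho(1) = 0.797064 / 1.654498 = 0.4818.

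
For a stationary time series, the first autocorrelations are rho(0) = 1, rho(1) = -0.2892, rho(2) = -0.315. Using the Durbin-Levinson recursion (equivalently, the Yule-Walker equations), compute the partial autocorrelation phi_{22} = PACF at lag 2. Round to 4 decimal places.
\phi_{22} = -0.4350

The PACF at lag k is phi_{kk}, the last component of the solution
to the Yule-Walker system G_k phi = r_k where
  (G_k)_{ij} = rho(|i - j|), (r_k)_i = rho(i), i,j = 1..k.
Equivalently, Durbin-Levinson gives phi_{kk} iteratively:
  phi_{11} = rho(1)
  phi_{kk} = [rho(k) - sum_{j=1..k-1} phi_{k-1,j} rho(k-j)]
            / [1 - sum_{j=1..k-1} phi_{k-1,j} rho(j)],
  phi_{k,j} = phi_{k-1,j} - phi_{kk} phi_{k-1,k-j},  j = 1..k-1.
Step k = 1:
  phi_11 = rho(1) = -0.2892.
Step k = 2:
  phi_22 = [rho(2) - phi_11 rho(1)] / [1 - phi_11 rho(1)] = [-0.315 - (-0.2892)(-0.2892)] / [1 - (-0.2892)(-0.2892)]
         = -0.39863664 / 0.91636336 = -0.435.
Therefore phi_{22} = -0.4350.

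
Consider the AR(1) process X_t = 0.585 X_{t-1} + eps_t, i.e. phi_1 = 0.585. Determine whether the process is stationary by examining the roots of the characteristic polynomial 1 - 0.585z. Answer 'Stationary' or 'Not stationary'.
\text{Stationary}

The AR(p) characteristic polynomial is P(z) = 1 - 0.585z.
Stationarity requires all roots to lie outside the unit circle, i.e. |z| > 1 for every root.
This is linear in z: 1 + (-0.585) z = 0  =>  z = -1/(-0.585) = 1.709402,  |z| = 1.709402.
Moduli of all roots: 1.7094.
All moduli strictly greater than 1? Yes.
Verdict: Stationary.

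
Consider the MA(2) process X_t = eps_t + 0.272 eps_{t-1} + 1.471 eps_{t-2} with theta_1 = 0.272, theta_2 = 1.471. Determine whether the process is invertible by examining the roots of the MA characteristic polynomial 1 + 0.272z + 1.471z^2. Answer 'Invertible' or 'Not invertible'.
\text{Not invertible}

The MA(q) characteristic polynomial is P(z) = 1 + 0.272z + 1.471z^2.
Invertibility requires all roots to lie outside the unit circle, i.e. |z| > 1 for every root.
Set 1 + (0.272) z + (1.471) z^2 = 0, i.e. a z^2 + b z + c = 0 with a = 1.471, b = 0.272, c = 1.
Discriminant D = b^2 - 4ac = (0.272)^2 - 4*(1.471)*1 = 0.073984 - (5.884) = -5.810016.
D < 0, so the roots are the complex-conjugate pair z = (-b +/- i sqrt(-D)) / (2a) = -0.0925 +/- 0.8193i.
For a conjugate pair |z|^2 = z * conj(z) = (product of roots) = c/a = 1/(1.471) = 0.67981, so |z| = sqrt(0.67981) = 0.8245 for both roots.
Moduli of all roots: 0.8245, 0.8245.
All moduli strictly greater than 1? No.
Verdict: Not invertible.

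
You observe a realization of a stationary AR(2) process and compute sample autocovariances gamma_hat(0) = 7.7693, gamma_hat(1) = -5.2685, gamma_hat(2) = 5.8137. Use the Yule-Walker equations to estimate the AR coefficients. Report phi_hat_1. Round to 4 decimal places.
\hat\phi_{1} = -0.3160

The Yule-Walker equations for an AR(p) process read, in matrix form,
  Gamma_p phi = r_p,   with   (Gamma_p)_{ij} = gamma(|i - j|),
                       (r_p)_i = gamma(i),   i,j = 1..p.
Substitute the sample gammas (Toeplitz matrix and right-hand side of size 2):
  Gamma_p = [[7.7693, -5.2685], [-5.2685, 7.7693]]
  r_p     = [-5.2685, 5.8137]
Written out:
  7.7693 phi_1 - 5.2685 phi_2 = -5.2685
  -5.2685 phi_1 + 7.7693 phi_2 = 5.8137
Solve by Cramer's rule:
  det = gamma(0)^2 - gamma(1)^2 = (7.7693)^2 - (-5.2685)^2 = 60.36202249 - 27.75709225 = 32.60493024
  phi_hat_1 = [gamma(1) gamma(0) - gamma(1) gamma(2)] / det = [(-5.2685)(7.7693) - (-5.2685)(5.8137)] / 32.60493024 = -10.3030786 / 32.60493024 = -0.316
  phi_hat_2 = [gamma(0) gamma(2) - gamma(1)^2] / det = [(7.7693)(5.8137) - (-5.2685)^2] / 32.60493024 = 17.41128716 / 32.60493024 = 0.534
So phi_hat = [-0.3160, 0.5340].
Therefore phi_hat_1 = -0.3160.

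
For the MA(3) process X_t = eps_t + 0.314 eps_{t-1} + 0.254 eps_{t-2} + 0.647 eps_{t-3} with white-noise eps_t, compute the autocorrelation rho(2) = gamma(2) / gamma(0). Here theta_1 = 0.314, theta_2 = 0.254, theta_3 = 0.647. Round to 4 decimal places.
\rho(2) = 0.2890

For an MA(q) process with theta_0 = 1, the autocovariance is
  gamma(k) = sigma^2 * sum_{i=0..q-k} theta_i * theta_{i+k},
and rho(k) = gamma(k) / gamma(0). Sigma^2 cancels.
  numerator   = (1)*(0.254) + (0.314)*(0.647) = 0.457158.
  denominator = (1)^2 + (0.314)^2 + (0.254)^2 + (0.647)^2 = 1.581721.
  rho(2) = 0.457158 / 1.581721 = 0.2890.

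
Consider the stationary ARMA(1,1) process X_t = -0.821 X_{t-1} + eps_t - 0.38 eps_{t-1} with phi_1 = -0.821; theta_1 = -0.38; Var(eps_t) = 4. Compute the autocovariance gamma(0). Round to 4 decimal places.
\gamma(0) = 21.7004

Multiply the model equation by X_{t-k} and take expectations. With theta_0 = psi_0 = 1 and psi_j the MA(infinity) weights, this gives
  gamma(k) - sum_i phi_i gamma(k-i) = c_k,
  c_k = sigma^2 * sum_{j=k..q} theta_j psi_{j-k}   (c_k = 0 for k > q),
using gamma(-m) = gamma(m).
psi-weights needed (psi_j = theta_j + sum_i phi_i psi_{j-i}):
  psi_1 = theta_1 + phi_1 = -0.38 + (-0.821) = -1.201
Right-hand sides:
  c_0 = sigma^2 (1 + theta_1 psi_1) = 4 * (1 + (-0.38)(-1.201)) = 4 * 1.45638 = 5.82552
  c_1 = sigma^2 theta_1 = 4 * (-0.38) = -1.52
  c_2 = 0
Equations for k = 0 and k = 1 (AR order 1):
  gamma(0) = phi_1 gamma(1) + c_0
  gamma(1) = phi_1 gamma(0) + c_1
Substituting the second into the first: gamma(0) (1 - phi_1^2) = c_0 + phi_1 c_1, so
  gamma(0) = (c_0 + phi_1 c_1) / (1 - phi_1^2) = (5.82552 + (-0.821)(-1.52)) / (1 - (-0.821)^2) = 7.07344 / 0.325959 = 21.700398.
Therefore gamma(0) = 21.7004 (to 4 decimal places).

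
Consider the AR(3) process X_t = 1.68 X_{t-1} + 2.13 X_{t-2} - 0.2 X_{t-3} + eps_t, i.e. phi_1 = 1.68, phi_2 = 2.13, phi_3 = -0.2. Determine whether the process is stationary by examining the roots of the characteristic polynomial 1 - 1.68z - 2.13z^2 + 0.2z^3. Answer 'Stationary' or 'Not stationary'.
\text{Not stationary}

The AR(p) characteristic polynomial is P(z) = 1 - 1.68z - 2.13z^2 + 0.2z^3.
Stationarity requires all roots to lie outside the unit circle, i.e. |z| > 1 for every root.
Degree 3: look for a simple real root z0 first, then factor out (1 - z/z0) and solve the remaining quadratic.
Testing z0 = 0.4: P(0.4) = 1 + (-1.68)(0.4) + (-2.13)(0.4)^2 + (0.2)(0.4)^3
  = 1 + (-0.672) + (-0.3408) + (0.0128) = 0.  So z_0 = 0.4 is a root, |z_0| = 0.4.
Divide out the factor (1 - 2.5 z) = (1 - z/z0) (since 1/z0 = 2.5):
  P(z) = (1 - 2.5 z)(1 + (0.82) z + (-0.08) z^2)
  [check: z-coef 0.82 - (2.5) = -1.68; z^2-coef -0.08 - (2.5)(0.82) = -2.13; z^3-coef -(2.5)(-0.08) = 0.2.]
Remaining roots from the quadratic factor 1 + (0.82) z + (-0.08) z^2:
  Set 1 + (0.82) z + (-0.08) z^2 = 0, i.e. a z^2 + b z + c = 0 with a = -0.08, b = 0.82, c = 1.
  Discriminant D = b^2 - 4ac = (0.82)^2 - 4*(-0.08)*1 = 0.6724 - (-0.32) = 0.9924.
  D >= 0, so the roots are real: z = (-b +/- sqrt(D)) / (2a) = (-0.82 +/- 0.996193) / (-0.16).
    z_1 = (-0.82 + 0.996193) / (-0.16) = -1.1012,   |z_1| = 1.1012.
    z_2 = (-0.82 - 0.996193) / (-0.16) = 11.3512,   |z_2| = 11.3512.
Moduli of all roots: 0.4000, 1.1012, 11.3512.
All moduli strictly greater than 1? No.
Verdict: Not stationary.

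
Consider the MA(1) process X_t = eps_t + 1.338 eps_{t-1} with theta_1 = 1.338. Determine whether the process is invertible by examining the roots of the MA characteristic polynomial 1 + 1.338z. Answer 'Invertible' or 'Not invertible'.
\text{Not invertible}

The MA(q) characteristic polynomial is P(z) = 1 + 1.338z.
Invertibility requires all roots to lie outside the unit circle, i.e. |z| > 1 for every root.
This is linear in z: 1 + (1.338) z = 0  =>  z = -1/(1.338) = -0.747384,  |z| = 0.747384.
Moduli of all roots: 0.7474.
All moduli strictly greater than 1? No.
Verdict: Not invertible.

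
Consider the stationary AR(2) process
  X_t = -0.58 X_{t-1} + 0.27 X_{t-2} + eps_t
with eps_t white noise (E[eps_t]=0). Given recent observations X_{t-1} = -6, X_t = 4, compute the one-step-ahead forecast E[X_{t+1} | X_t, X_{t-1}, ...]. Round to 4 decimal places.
E[X_{t+1} \mid \mathcal F_t] = -3.9400

For an AR(p) model X_t = c + sum_i phi_i X_{t-i} + eps_t, the
one-step-ahead conditional mean is
  E[X_{t+1} | X_t, ...] = c + sum_i phi_i X_{t+1-i}.
Substitute known values:
  E[X_{t+1} | ...] = (-0.58) * (4) + (0.27) * (-6)
                   = -3.9400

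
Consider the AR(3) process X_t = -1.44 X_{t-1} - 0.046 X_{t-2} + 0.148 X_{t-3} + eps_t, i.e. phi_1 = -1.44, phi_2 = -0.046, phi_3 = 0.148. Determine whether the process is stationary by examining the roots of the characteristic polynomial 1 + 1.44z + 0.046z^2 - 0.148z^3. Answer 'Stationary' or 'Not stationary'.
\text{Not stationary}

The AR(p) characteristic polynomial is P(z) = 1 + 1.44z + 0.046z^2 - 0.148z^3.
Stationarity requires all roots to lie outside the unit circle, i.e. |z| > 1 for every root.
Degree 3: look for a simple real root z0 first, then factor out (1 - z/z0) and solve the remaining quadratic.
Testing z0 = -2.5: P(-2.5) = 1 + (1.44)(-2.5) + (0.046)(-2.5)^2 + (-0.148)(-2.5)^3
  = 1 + (-3.6) + (0.2875) + (2.3125) = 0.  So z_0 = -2.5 is a root, |z_0| = 2.5.
Divide out the factor (1 + 0.4 z) = (1 - z/z0) (since 1/z0 = -0.4):
  P(z) = (1 + 0.4 z)(1 + (1.04) z + (-0.37) z^2)
  [check: z-coef 1.04 - (-0.4) = 1.44; z^2-coef -0.37 - (-0.4)(1.04) = 0.046; z^3-coef -(-0.4)(-0.37) = -0.148.]
Remaining roots from the quadratic factor 1 + (1.04) z + (-0.37) z^2:
  Set 1 + (1.04) z + (-0.37) z^2 = 0, i.e. a z^2 + b z + c = 0 with a = -0.37, b = 1.04, c = 1.
  Discriminant D = b^2 - 4ac = (1.04)^2 - 4*(-0.37)*1 = 1.0816 - (-1.48) = 2.5616.
  D >= 0, so the roots are real: z = (-b +/- sqrt(D)) / (2a) = (-1.04 +/- 1.6005) / (-0.74).
    z_1 = (-1.04 + 1.6005) / (-0.74) = -0.7574,   |z_1| = 0.7574.
    z_2 = (-1.04 - 1.6005) / (-0.74) = 3.5682,   |z_2| = 3.5682.
Moduli of all roots: 2.5000, 0.7574, 3.5682.
All moduli strictly greater than 1? No.
Verdict: Not stationary.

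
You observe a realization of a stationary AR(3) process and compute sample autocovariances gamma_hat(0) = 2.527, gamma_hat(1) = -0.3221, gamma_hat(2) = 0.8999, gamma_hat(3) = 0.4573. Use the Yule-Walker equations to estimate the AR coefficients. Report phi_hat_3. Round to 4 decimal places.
\hat\phi_{3} = 0.2940

The Yule-Walker equations for an AR(p) process read, in matrix form,
  Gamma_p phi = r_p,   with   (Gamma_p)_{ij} = gamma(|i - j|),
                       (r_p)_i = gamma(i),   i,j = 1..p.
Substitute the sample gammas (Toeplitz matrix and right-hand side of size 3):
  Gamma_p = [[2.527, -0.3221, 0.8999], [-0.3221, 2.527, -0.3221], [0.8999, -0.3221, 2.527]]
  r_p     = [-0.3221, 0.8999, 0.4573]
Written out (R1..R3):
  (R1) 2.527 phi_1 - 0.3221 phi_2 + 0.8999 phi_3 = -0.3221
  (R2) -0.3221 phi_1 + 2.527 phi_2 - 0.3221 phi_3 = 0.8999
  (R3) 0.8999 phi_1 - 0.3221 phi_2 + 2.527 phi_3 = 0.4573
Gaussian elimination:
  R2 <- R2 - (-0.3221/2.527) R1 = R2 - (-0.127463) R1:  2.485944 phi_2 - 0.207396 phi_3 = 0.858844
  R3 <- R3 - (0.8999/2.527) R1 = R3 - (0.356114) R1:  -0.207396 phi_2 + 2.206533 phi_3 = 0.572004
  R3 <- R3 - (-0.207396/2.485944) R2 = R3 - (-0.083427) R2:  2.189231 phi_3 = 0.643655
Back-substitution:
  phi_hat_3 = 0.643655 / 2.189231 = 0.29401
  phi_hat_2 = (0.858844 - (-0.207396)(0.29401)) / 2.485944 = 0.370008
  phi_hat_1 = (-0.3221 - (-0.3221)(0.370008) - (0.8999)(0.29401)) / 2.527 = -0.185002
So phi_hat = [-0.1850, 0.3700, 0.2940].
Therefore phi_hat_3 = 0.2940.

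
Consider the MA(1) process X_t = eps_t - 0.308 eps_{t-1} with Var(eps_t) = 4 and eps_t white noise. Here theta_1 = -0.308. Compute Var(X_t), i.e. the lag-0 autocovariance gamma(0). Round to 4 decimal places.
\gamma(0) = 4.3795

For an MA(q) process X_t = eps_t + sum_i theta_i eps_{t-i} with
Var(eps_t) = sigma^2, the variance is
  gamma(0) = sigma^2 * (1 + sum_i theta_i^2).
  sum_i theta_i^2 = (-0.308)^2 = 0.094864.
  gamma(0) = 4 * (1 + 0.094864) = 4 * 1.094864 = 4.379456, which rounds to 4.3795.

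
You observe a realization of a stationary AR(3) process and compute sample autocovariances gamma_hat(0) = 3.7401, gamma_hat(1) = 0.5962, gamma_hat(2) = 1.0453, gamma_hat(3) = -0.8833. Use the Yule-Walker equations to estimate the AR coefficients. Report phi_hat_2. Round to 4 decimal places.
\hat\phi_{2} = 0.3010

The Yule-Walker equations for an AR(p) process read, in matrix form,
  Gamma_p phi = r_p,   with   (Gamma_p)_{ij} = gamma(|i - j|),
                       (r_p)_i = gamma(i),   i,j = 1..p.
Substitute the sample gammas (Toeplitz matrix and right-hand side of size 3):
  Gamma_p = [[3.7401, 0.5962, 1.0453], [0.5962, 3.7401, 0.5962], [1.0453, 0.5962, 3.7401]]
  r_p     = [0.5962, 1.0453, -0.8833]
Written out (R1..R3):
  (R1) 3.7401 phi_1 + 0.5962 phi_2 + 1.0453 phi_3 = 0.5962
  (R2) 0.5962 phi_1 + 3.7401 phi_2 + 0.5962 phi_3 = 1.0453
  (R3) 1.0453 phi_1 + 0.5962 phi_2 + 3.7401 phi_3 = -0.8833
Gaussian elimination:
  R2 <- R2 - (0.5962/3.7401) R1 = R2 - (0.159408) R1:  3.645061 phi_2 + 0.429571 phi_3 = 0.950261
  R3 <- R3 - (1.0453/3.7401) R1 = R3 - (0.279485) R1:  0.429571 phi_2 + 3.447955 phi_3 = -1.049929
  R3 <- R3 - (0.429571/3.645061) R2 = R3 - (0.11785) R2:  3.39733 phi_3 = -1.161917
Back-substitution:
  phi_hat_3 = -1.161917 / 3.39733 = -0.342009
  phi_hat_2 = (0.950261 - (0.429571)(-0.342009)) / 3.645061 = 0.301004
  phi_hat_1 = (0.5962 - (0.5962)(0.301004) - (1.0453)(-0.342009)) / 3.7401 = 0.207011
So phi_hat = [0.2070, 0.3010, -0.3420].
Therefore phi_hat_2 = 0.3010.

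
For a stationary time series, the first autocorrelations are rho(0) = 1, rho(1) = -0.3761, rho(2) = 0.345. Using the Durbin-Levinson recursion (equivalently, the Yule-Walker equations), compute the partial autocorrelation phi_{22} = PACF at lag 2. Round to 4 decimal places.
\phi_{22} = 0.2371

The PACF at lag k is phi_{kk}, the last component of the solution
to the Yule-Walker system G_k phi = r_k where
  (G_k)_{ij} = rho(|i - j|), (r_k)_i = rho(i), i,j = 1..k.
Equivalently, Durbin-Levinson gives phi_{kk} iteratively:
  phi_{11} = rho(1)
  phi_{kk} = [rho(k) - sum_{j=1..k-1} phi_{k-1,j} rho(k-j)]
            / [1 - sum_{j=1..k-1} phi_{k-1,j} rho(j)],
  phi_{k,j} = phi_{k-1,j} - phi_{kk} phi_{k-1,k-j},  j = 1..k-1.
Step k = 1:
  phi_11 = rho(1) = -0.3761.
Step k = 2:
  phi_22 = [rho(2) - phi_11 rho(1)] / [1 - phi_11 rho(1)] = [0.345 - (-0.3761)(-0.3761)] / [1 - (-0.3761)(-0.3761)]
         = 0.20354879 / 0.85854879 = 0.2371.
Therefore phi_{22} = 0.2371.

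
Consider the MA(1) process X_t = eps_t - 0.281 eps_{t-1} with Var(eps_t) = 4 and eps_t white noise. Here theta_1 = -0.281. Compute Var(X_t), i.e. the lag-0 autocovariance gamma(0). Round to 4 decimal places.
\gamma(0) = 4.3158

For an MA(q) process X_t = eps_t + sum_i theta_i eps_{t-i} with
Var(eps_t) = sigma^2, the variance is
  gamma(0) = sigma^2 * (1 + sum_i theta_i^2).
  sum_i theta_i^2 = (-0.281)^2 = 0.078961.
  gamma(0) = 4 * (1 + 0.078961) = 4 * 1.078961 = 4.315844, which rounds to 4.3158.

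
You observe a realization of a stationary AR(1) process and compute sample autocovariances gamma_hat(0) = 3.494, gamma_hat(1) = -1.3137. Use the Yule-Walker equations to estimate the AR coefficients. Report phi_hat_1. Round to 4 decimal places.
\hat\phi_{1} = -0.3760

The Yule-Walker equations for an AR(p) process read, in matrix form,
  Gamma_p phi = r_p,   with   (Gamma_p)_{ij} = gamma(|i - j|),
                       (r_p)_i = gamma(i),   i,j = 1..p.
Substitute the sample gammas (Toeplitz matrix and right-hand side of size 1):
  Gamma_p = [[3.494]]
  r_p     = [-1.3137]
With p = 1 this is the single equation gamma(0) phi_1 = gamma(1):
  phi_hat_1 = gamma(1) / gamma(0) = -1.3137 / 3.494 = -0.3760.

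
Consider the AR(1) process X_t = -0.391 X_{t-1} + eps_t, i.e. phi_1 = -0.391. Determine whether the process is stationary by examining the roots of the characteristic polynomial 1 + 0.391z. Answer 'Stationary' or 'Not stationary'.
\text{Stationary}

The AR(p) characteristic polynomial is P(z) = 1 + 0.391z.
Stationarity requires all roots to lie outside the unit circle, i.e. |z| > 1 for every root.
This is linear in z: 1 + (0.391) z = 0  =>  z = -1/(0.391) = -2.557545,  |z| = 2.557545.
Moduli of all roots: 2.5575.
All moduli strictly greater than 1? Yes.
Verdict: Stationary.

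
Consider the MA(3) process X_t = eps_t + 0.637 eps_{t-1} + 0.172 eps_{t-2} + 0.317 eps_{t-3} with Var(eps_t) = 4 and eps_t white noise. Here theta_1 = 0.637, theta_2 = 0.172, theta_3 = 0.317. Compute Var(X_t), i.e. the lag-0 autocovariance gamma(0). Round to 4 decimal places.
\gamma(0) = 6.1434

For an MA(q) process X_t = eps_t + sum_i theta_i eps_{t-i} with
Var(eps_t) = sigma^2, the variance is
  gamma(0) = sigma^2 * (1 + sum_i theta_i^2).
  sum_i theta_i^2 = (0.637)^2 + (0.172)^2 + (0.317)^2 = 0.405769 + 0.029584 + 0.100489 = 0.535842.
  gamma(0) = 4 * (1 + 0.535842) = 4 * 1.535842 = 6.143368, which rounds to 6.1434.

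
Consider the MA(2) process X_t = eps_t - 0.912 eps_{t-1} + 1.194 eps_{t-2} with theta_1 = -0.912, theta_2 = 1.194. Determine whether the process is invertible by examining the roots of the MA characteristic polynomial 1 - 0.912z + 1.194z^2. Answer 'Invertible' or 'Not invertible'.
\text{Not invertible}

The MA(q) characteristic polynomial is P(z) = 1 - 0.912z + 1.194z^2.
Invertibility requires all roots to lie outside the unit circle, i.e. |z| > 1 for every root.
Set 1 + (-0.912) z + (1.194) z^2 = 0, i.e. a z^2 + b z + c = 0 with a = 1.194, b = -0.912, c = 1.
Discriminant D = b^2 - 4ac = (-0.912)^2 - 4*(1.194)*1 = 0.831744 - (4.776) = -3.944256.
D < 0, so the roots are the complex-conjugate pair z = (-b +/- i sqrt(-D)) / (2a) = 0.3819 +/- 0.8317i.
For a conjugate pair |z|^2 = z * conj(z) = (product of roots) = c/a = 1/(1.194) = 0.837521, so |z| = sqrt(0.837521) = 0.9152 for both roots.
Moduli of all roots: 0.9152, 0.9152.
All moduli strictly greater than 1? No.
Verdict: Not invertible.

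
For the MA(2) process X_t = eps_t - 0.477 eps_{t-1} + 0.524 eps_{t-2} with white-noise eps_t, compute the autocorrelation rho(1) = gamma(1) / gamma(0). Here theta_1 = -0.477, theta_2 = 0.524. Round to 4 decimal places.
\rho(1) = -0.4840

For an MA(q) process with theta_0 = 1, the autocovariance is
  gamma(k) = sigma^2 * sum_{i=0..q-k} theta_i * theta_{i+k},
and rho(k) = gamma(k) / gamma(0). Sigma^2 cancels.
  numerator   = (1)*(-0.477) + (-0.477)*(0.524) = -0.726948.
  denominator = (1)^2 + (-0.477)^2 + (0.524)^2 = 1.502105.
  rho(1) = -0.726948 / 1.502105 = -0.4840.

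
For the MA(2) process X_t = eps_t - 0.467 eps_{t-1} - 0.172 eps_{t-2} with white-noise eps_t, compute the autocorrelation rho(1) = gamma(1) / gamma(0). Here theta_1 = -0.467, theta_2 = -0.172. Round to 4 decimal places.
\rho(1) = -0.3099

For an MA(q) process with theta_0 = 1, the autocovariance is
  gamma(k) = sigma^2 * sum_{i=0..q-k} theta_i * theta_{i+k},
and rho(k) = gamma(k) / gamma(0). Sigma^2 cancels.
  numerator   = (1)*(-0.467) + (-0.467)*(-0.172) = -0.386676.
  denominator = (1)^2 + (-0.467)^2 + (-0.172)^2 = 1.247673.
  rho(1) = -0.386676 / 1.247673 = -0.3099.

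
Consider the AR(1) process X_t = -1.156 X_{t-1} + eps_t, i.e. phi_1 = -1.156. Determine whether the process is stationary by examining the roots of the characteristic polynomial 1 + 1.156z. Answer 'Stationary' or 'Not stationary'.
\text{Not stationary}

The AR(p) characteristic polynomial is P(z) = 1 + 1.156z.
Stationarity requires all roots to lie outside the unit circle, i.e. |z| > 1 for every root.
This is linear in z: 1 + (1.156) z = 0  =>  z = -1/(1.156) = -0.865052,  |z| = 0.865052.
Moduli of all roots: 0.8651.
All moduli strictly greater than 1? No.
Verdict: Not stationary.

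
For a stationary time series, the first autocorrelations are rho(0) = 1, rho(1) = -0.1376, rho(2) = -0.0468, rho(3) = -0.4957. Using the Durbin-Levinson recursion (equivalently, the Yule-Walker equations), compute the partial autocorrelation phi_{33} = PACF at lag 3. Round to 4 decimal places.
\phi_{33} = -0.5240

The PACF at lag k is phi_{kk}, the last component of the solution
to the Yule-Walker system G_k phi = r_k where
  (G_k)_{ij} = rho(|i - j|), (r_k)_i = rho(i), i,j = 1..k.
Equivalently, Durbin-Levinson gives phi_{kk} iteratively:
  phi_{11} = rho(1)
  phi_{kk} = [rho(k) - sum_{j=1..k-1} phi_{k-1,j} rho(k-j)]
            / [1 - sum_{j=1..k-1} phi_{k-1,j} rho(j)],
  phi_{k,j} = phi_{k-1,j} - phi_{kk} phi_{k-1,k-j},  j = 1..k-1.
Step k = 1:
  phi_11 = rho(1) = -0.1376.
Step k = 2:
  phi_22 = [rho(2) - phi_11 rho(1)] / [1 - phi_11 rho(1)] = [-0.0468 - (-0.1376)(-0.1376)] / [1 - (-0.1376)(-0.1376)]
         = -0.06573376 / 0.98106624 = -0.067002.
  Update: phi_21 = phi_11 - phi_22 phi_11 = -0.1376 - (-0.067002)(-0.1376) = -0.14682.
Step k = 3:
  phi_33 = [rho(3) - phi_21 rho(2) - phi_22 rho(1)] / [1 - phi_21 rho(1) - phi_22 rho(2)]
    numerator   = -0.4957 - (-0.14682)(-0.0468) - (-0.067002)(-0.1376) = -0.51179068
    denominator = 1 - (-0.14682)(-0.1376) - (-0.067002)(-0.0468) = 0.97666192
  phi_33 = -0.51179068 / 0.97666192 = -0.524.
Therefore phi_{33} = -0.5240.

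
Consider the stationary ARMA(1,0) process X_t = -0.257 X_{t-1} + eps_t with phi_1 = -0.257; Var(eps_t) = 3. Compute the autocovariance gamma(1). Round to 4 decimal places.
\gamma(1) = -0.8255

Multiply the model equation by X_{t-k} and take expectations. With theta_0 = psi_0 = 1 and psi_j the MA(infinity) weights, this gives
  gamma(k) - sum_i phi_i gamma(k-i) = c_k,
  c_k = sigma^2 * sum_{j=k..q} theta_j psi_{j-k}   (c_k = 0 for k > q),
using gamma(-m) = gamma(m).
Pure AR (q = 0): c_0 = sigma^2 = 3, c_k = 0 for k >= 1.
Equations for k = 0 and k = 1 (AR order 1):
  gamma(0) = phi_1 gamma(1) + c_0
  gamma(1) = phi_1 gamma(0) + c_1
Substituting the second into the first: gamma(0) (1 - phi_1^2) = c_0 + phi_1 c_1, so
  gamma(0) = c_0 / (1 - phi_1^2) = 3 / (1 - (-0.257)^2) = 3 / 0.933951 = 3.21216.
  gamma(1) = phi_1 gamma(0) = (-0.257)(3.21216) = -0.825525.
Therefore gamma(1) = -0.8255 (to 4 decimal places).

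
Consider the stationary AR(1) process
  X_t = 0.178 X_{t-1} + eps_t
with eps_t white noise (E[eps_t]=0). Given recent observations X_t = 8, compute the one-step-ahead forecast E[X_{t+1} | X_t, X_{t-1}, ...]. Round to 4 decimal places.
E[X_{t+1} \mid \mathcal F_t] = 1.4240

For an AR(p) model X_t = c + sum_i phi_i X_{t-i} + eps_t, the
one-step-ahead conditional mean is
  E[X_{t+1} | X_t, ...] = c + sum_i phi_i X_{t+1-i}.
Substitute known values:
  E[X_{t+1} | ...] = (0.178) * (8)
                   = 1.4240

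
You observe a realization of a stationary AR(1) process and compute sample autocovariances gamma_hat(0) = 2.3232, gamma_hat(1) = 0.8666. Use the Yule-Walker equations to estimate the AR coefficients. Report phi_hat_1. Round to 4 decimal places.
\hat\phi_{1} = 0.3730

The Yule-Walker equations for an AR(p) process read, in matrix form,
  Gamma_p phi = r_p,   with   (Gamma_p)_{ij} = gamma(|i - j|),
                       (r_p)_i = gamma(i),   i,j = 1..p.
Substitute the sample gammas (Toeplitz matrix and right-hand side of size 1):
  Gamma_p = [[2.3232]]
  r_p     = [0.8666]
With p = 1 this is the single equation gamma(0) phi_1 = gamma(1):
  phi_hat_1 = gamma(1) / gamma(0) = 0.8666 / 2.3232 = 0.3730.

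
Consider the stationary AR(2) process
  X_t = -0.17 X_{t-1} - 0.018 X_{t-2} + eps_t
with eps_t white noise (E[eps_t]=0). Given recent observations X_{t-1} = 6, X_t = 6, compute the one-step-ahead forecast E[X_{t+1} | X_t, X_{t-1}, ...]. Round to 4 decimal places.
E[X_{t+1} \mid \mathcal F_t] = -1.1280

For an AR(p) model X_t = c + sum_i phi_i X_{t-i} + eps_t, the
one-step-ahead conditional mean is
  E[X_{t+1} | X_t, ...] = c + sum_i phi_i X_{t+1-i}.
Substitute known values:
  E[X_{t+1} | ...] = (-0.17) * (6) + (-0.018) * (6)
                   = -1.1280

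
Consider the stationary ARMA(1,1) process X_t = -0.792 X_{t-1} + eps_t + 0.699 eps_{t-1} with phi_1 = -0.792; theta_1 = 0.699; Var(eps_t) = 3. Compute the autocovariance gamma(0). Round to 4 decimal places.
\gamma(0) = 3.0696

Multiply the model equation by X_{t-k} and take expectations. With theta_0 = psi_0 = 1 and psi_j the MA(infinity) weights, this gives
  gamma(k) - sum_i phi_i gamma(k-i) = c_k,
  c_k = sigma^2 * sum_{j=k..q} theta_j psi_{j-k}   (c_k = 0 for k > q),
using gamma(-m) = gamma(m).
psi-weights needed (psi_j = theta_j + sum_i phi_i psi_{j-i}):
  psi_1 = theta_1 + phi_1 = 0.699 + (-0.792) = -0.093
Right-hand sides:
  c_0 = sigma^2 (1 + theta_1 psi_1) = 3 * (1 + (0.699)(-0.093)) = 3 * 0.934993 = 2.804979
  c_1 = sigma^2 theta_1 = 3 * (0.699) = 2.097
  c_2 = 0
Equations for k = 0 and k = 1 (AR order 1):
  gamma(0) = phi_1 gamma(1) + c_0
  gamma(1) = phi_1 gamma(0) + c_1
Substituting the second into the first: gamma(0) (1 - phi_1^2) = c_0 + phi_1 c_1, so
  gamma(0) = (c_0 + phi_1 c_1) / (1 - phi_1^2) = (2.804979 + (-0.792)(2.097)) / (1 - (-0.792)^2) = 1.144155 / 0.372736 = 3.069612.
Therefore gamma(0) = 3.0696 (to 4 decimal places).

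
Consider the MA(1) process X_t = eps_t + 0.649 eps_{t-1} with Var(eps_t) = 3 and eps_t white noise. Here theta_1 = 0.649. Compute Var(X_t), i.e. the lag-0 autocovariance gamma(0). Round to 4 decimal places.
\gamma(0) = 4.2636

For an MA(q) process X_t = eps_t + sum_i theta_i eps_{t-i} with
Var(eps_t) = sigma^2, the variance is
  gamma(0) = sigma^2 * (1 + sum_i theta_i^2).
  sum_i theta_i^2 = (0.649)^2 = 0.421201.
  gamma(0) = 3 * (1 + 0.421201) = 3 * 1.421201 = 4.263603, which rounds to 4.2636.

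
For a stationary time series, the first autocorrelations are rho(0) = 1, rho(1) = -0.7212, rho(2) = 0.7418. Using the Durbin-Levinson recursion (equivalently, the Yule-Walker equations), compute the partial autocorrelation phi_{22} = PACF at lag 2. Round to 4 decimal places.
\phi_{22} = 0.4619

The PACF at lag k is phi_{kk}, the last component of the solution
to the Yule-Walker system G_k phi = r_k where
  (G_k)_{ij} = rho(|i - j|), (r_k)_i = rho(i), i,j = 1..k.
Equivalently, Durbin-Levinson gives phi_{kk} iteratively:
  phi_{11} = rho(1)
  phi_{kk} = [rho(k) - sum_{j=1..k-1} phi_{k-1,j} rho(k-j)]
            / [1 - sum_{j=1..k-1} phi_{k-1,j} rho(j)],
  phi_{k,j} = phi_{k-1,j} - phi_{kk} phi_{k-1,k-j},  j = 1..k-1.
Step k = 1:
  phi_11 = rho(1) = -0.7212.
Step k = 2:
  phi_22 = [rho(2) - phi_11 rho(1)] / [1 - phi_11 rho(1)] = [0.7418 - (-0.7212)(-0.7212)] / [1 - (-0.7212)(-0.7212)]
         = 0.22167056 / 0.47987056 = 0.4619.
Therefore phi_{22} = 0.4619.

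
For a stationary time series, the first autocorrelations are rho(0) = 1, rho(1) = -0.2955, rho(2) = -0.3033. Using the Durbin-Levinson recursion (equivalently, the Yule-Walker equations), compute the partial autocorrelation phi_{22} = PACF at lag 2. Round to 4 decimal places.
\phi_{22} = -0.4280

The PACF at lag k is phi_{kk}, the last component of the solution
to the Yule-Walker system G_k phi = r_k where
  (G_k)_{ij} = rho(|i - j|), (r_k)_i = rho(i), i,j = 1..k.
Equivalently, Durbin-Levinson gives phi_{kk} iteratively:
  phi_{11} = rho(1)
  phi_{kk} = [rho(k) - sum_{j=1..k-1} phi_{k-1,j} rho(k-j)]
            / [1 - sum_{j=1..k-1} phi_{k-1,j} rho(j)],
  phi_{k,j} = phi_{k-1,j} - phi_{kk} phi_{k-1,k-j},  j = 1..k-1.
Step k = 1:
  phi_11 = rho(1) = -0.2955.
Step k = 2:
  phi_22 = [rho(2) - phi_11 rho(1)] / [1 - phi_11 rho(1)] = [-0.3033 - (-0.2955)(-0.2955)] / [1 - (-0.2955)(-0.2955)]
         = -0.39062025 / 0.91267975 = -0.428.
Therefore phi_{22} = -0.4280.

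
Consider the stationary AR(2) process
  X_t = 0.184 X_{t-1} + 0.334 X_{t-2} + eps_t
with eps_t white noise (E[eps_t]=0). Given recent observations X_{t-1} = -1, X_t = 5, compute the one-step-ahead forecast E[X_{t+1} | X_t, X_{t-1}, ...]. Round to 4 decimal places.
E[X_{t+1} \mid \mathcal F_t] = 0.5860

For an AR(p) model X_t = c + sum_i phi_i X_{t-i} + eps_t, the
one-step-ahead conditional mean is
  E[X_{t+1} | X_t, ...] = c + sum_i phi_i X_{t+1-i}.
Substitute known values:
  E[X_{t+1} | ...] = (0.184) * (5) + (0.334) * (-1)
                   = 0.5860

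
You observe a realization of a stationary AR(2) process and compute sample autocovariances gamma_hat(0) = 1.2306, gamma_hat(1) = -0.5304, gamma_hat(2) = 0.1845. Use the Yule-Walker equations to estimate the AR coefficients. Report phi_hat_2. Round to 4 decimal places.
\hat\phi_{2} = -0.0440

The Yule-Walker equations for an AR(p) process read, in matrix form,
  Gamma_p phi = r_p,   with   (Gamma_p)_{ij} = gamma(|i - j|),
                       (r_p)_i = gamma(i),   i,j = 1..p.
Substitute the sample gammas (Toeplitz matrix and right-hand side of size 2):
  Gamma_p = [[1.2306, -0.5304], [-0.5304, 1.2306]]
  r_p     = [-0.5304, 0.1845]
Written out:
  1.2306 phi_1 - 0.5304 phi_2 = -0.5304
  -0.5304 phi_1 + 1.2306 phi_2 = 0.1845
Solve by Cramer's rule:
  det = gamma(0)^2 - gamma(1)^2 = (1.2306)^2 - (-0.5304)^2 = 1.51437636 - 0.28132416 = 1.2330522
  phi_hat_1 = [gamma(1) gamma(0) - gamma(1) gamma(2)] / det = [(-0.5304)(1.2306) - (-0.5304)(0.1845)] / 1.2330522 = -0.55485144 / 1.2330522 = -0.45
  phi_hat_2 = [gamma(0) gamma(2) - gamma(1)^2] / det = [(1.2306)(0.1845) - (-0.5304)^2] / 1.2330522 = -0.05427846 / 1.2330522 = -0.044
So phi_hat = [-0.4500, -0.0440].
Therefore phi_hat_2 = -0.0440.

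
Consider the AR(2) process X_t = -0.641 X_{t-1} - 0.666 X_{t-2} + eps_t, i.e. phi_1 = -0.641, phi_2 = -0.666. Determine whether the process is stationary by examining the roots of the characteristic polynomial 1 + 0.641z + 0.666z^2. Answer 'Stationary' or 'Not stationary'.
\text{Stationary}

The AR(p) characteristic polynomial is P(z) = 1 + 0.641z + 0.666z^2.
Stationarity requires all roots to lie outside the unit circle, i.e. |z| > 1 for every root.
Set 1 + (0.641) z + (0.666) z^2 = 0, i.e. a z^2 + b z + c = 0 with a = 0.666, b = 0.641, c = 1.
Discriminant D = b^2 - 4ac = (0.641)^2 - 4*(0.666)*1 = 0.410881 - (2.664) = -2.253119.
D < 0, so the roots are the complex-conjugate pair z = (-b +/- i sqrt(-D)) / (2a) = -0.4812 +/- 1.1269i.
For a conjugate pair |z|^2 = z * conj(z) = (product of roots) = c/a = 1/(0.666) = 1.501502, so |z| = sqrt(1.501502) = 1.2254 for both roots.
Moduli of all roots: 1.2254, 1.2254.
All moduli strictly greater than 1? Yes.
Verdict: Stationary.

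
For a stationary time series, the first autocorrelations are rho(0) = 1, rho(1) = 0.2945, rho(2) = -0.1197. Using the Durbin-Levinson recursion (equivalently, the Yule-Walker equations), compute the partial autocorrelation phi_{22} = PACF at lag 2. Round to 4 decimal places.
\phi_{22} = -0.2260

The PACF at lag k is phi_{kk}, the last component of the solution
to the Yule-Walker system G_k phi = r_k where
  (G_k)_{ij} = rho(|i - j|), (r_k)_i = rho(i), i,j = 1..k.
Equivalently, Durbin-Levinson gives phi_{kk} iteratively:
  phi_{11} = rho(1)
  phi_{kk} = [rho(k) - sum_{j=1..k-1} phi_{k-1,j} rho(k-j)]
            / [1 - sum_{j=1..k-1} phi_{k-1,j} rho(j)],
  phi_{k,j} = phi_{k-1,j} - phi_{kk} phi_{k-1,k-j},  j = 1..k-1.
Step k = 1:
  phi_11 = rho(1) = 0.2945.
Step k = 2:
  phi_22 = [rho(2) - phi_11 rho(1)] / [1 - phi_11 rho(1)] = [-0.1197 - (0.2945)(0.2945)] / [1 - (0.2945)(0.2945)]
         = -0.20643025 / 0.91326975 = -0.226.
Therefore phi_{22} = -0.2260.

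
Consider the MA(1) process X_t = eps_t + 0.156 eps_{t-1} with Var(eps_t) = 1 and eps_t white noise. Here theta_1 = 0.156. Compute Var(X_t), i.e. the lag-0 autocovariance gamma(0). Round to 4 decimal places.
\gamma(0) = 1.0243

For an MA(q) process X_t = eps_t + sum_i theta_i eps_{t-i} with
Var(eps_t) = sigma^2, the variance is
  gamma(0) = sigma^2 * (1 + sum_i theta_i^2).
  sum_i theta_i^2 = (0.156)^2 = 0.024336.
  gamma(0) = 1 * (1 + 0.024336) = 1 * 1.024336 = 1.024336, which rounds to 1.0243.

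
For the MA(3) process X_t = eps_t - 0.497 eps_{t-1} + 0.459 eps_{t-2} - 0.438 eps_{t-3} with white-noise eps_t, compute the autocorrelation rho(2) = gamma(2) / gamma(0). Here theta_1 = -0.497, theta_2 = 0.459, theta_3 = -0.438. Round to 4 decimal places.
\rho(2) = 0.4102

For an MA(q) process with theta_0 = 1, the autocovariance is
  gamma(k) = sigma^2 * sum_{i=0..q-k} theta_i * theta_{i+k},
and rho(k) = gamma(k) / gamma(0). Sigma^2 cancels.
  numerator   = (1)*(0.459) + (-0.497)*(-0.438) = 0.676686.
  denominator = (1)^2 + (-0.497)^2 + (0.459)^2 + (-0.438)^2 = 1.649534.
  rho(2) = 0.676686 / 1.649534 = 0.4102.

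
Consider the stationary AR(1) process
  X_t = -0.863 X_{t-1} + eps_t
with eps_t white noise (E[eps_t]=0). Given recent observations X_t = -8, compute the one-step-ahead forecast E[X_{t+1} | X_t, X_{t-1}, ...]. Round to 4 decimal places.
E[X_{t+1} \mid \mathcal F_t] = 6.9040

For an AR(p) model X_t = c + sum_i phi_i X_{t-i} + eps_t, the
one-step-ahead conditional mean is
  E[X_{t+1} | X_t, ...] = c + sum_i phi_i X_{t+1-i}.
Substitute known values:
  E[X_{t+1} | ...] = (-0.863) * (-8)
                   = 6.9040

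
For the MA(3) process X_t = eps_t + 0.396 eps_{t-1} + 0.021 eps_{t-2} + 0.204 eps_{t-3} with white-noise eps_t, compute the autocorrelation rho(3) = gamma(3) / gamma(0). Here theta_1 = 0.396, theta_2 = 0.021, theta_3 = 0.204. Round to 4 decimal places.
\rho(3) = 0.1702

For an MA(q) process with theta_0 = 1, the autocovariance is
  gamma(k) = sigma^2 * sum_{i=0..q-k} theta_i * theta_{i+k},
and rho(k) = gamma(k) / gamma(0). Sigma^2 cancels.
  numerator   = (1)*(0.204) = 0.204.
  denominator = (1)^2 + (0.396)^2 + (0.021)^2 + (0.204)^2 = 1.198873.
  rho(3) = 0.204 / 1.198873 = 0.1702.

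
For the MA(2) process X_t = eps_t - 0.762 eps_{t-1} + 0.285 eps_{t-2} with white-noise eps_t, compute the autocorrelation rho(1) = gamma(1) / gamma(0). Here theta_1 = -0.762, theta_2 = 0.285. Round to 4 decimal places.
\rho(1) = -0.5892

For an MA(q) process with theta_0 = 1, the autocovariance is
  gamma(k) = sigma^2 * sum_{i=0..q-k} theta_i * theta_{i+k},
and rho(k) = gamma(k) / gamma(0). Sigma^2 cancels.
  numerator   = (1)*(-0.762) + (-0.762)*(0.285) = -0.97917.
  denominator = (1)^2 + (-0.762)^2 + (0.285)^2 = 1.661869.
  rho(1) = -0.97917 / 1.661869 = -0.5892.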